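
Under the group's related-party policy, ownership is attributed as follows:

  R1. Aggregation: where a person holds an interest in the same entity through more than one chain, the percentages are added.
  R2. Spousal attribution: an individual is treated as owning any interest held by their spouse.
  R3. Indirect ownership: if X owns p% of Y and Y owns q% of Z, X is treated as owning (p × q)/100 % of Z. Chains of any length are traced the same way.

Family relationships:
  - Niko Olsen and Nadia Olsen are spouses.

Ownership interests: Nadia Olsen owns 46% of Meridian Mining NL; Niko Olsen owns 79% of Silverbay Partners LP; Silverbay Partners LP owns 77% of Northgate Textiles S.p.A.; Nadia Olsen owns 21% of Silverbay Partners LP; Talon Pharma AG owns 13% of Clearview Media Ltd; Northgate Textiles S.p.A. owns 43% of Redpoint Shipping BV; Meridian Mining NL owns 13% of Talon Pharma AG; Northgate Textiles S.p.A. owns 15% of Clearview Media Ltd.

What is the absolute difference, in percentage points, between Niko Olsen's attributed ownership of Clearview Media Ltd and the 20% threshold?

By spousal attribution (R2), Niko Olsen is treated as also owning Nadia Olsen's interest in Silverbay Partners LP, giving 79% + 21% = 100%.
By spousal attribution (R2), Niko Olsen is treated as owning Nadia Olsen's 46% interest in Meridian Mining NL.
Chain via Silverbay Partners LP → Northgate Textiles S.p.A. (R3): 100% × 77% × 15% = 11.55% of Clearview Media Ltd.
Chain via Meridian Mining NL → Talon Pharma AG (R3): 46% × 13% × 13% = 0.7774% of Clearview Media Ltd.
Aggregating (R1): 11.55% + 0.7774% = 12.3274%.
12.3274% falls short of the 20% threshold by 7.6726 percentage points.

7.6726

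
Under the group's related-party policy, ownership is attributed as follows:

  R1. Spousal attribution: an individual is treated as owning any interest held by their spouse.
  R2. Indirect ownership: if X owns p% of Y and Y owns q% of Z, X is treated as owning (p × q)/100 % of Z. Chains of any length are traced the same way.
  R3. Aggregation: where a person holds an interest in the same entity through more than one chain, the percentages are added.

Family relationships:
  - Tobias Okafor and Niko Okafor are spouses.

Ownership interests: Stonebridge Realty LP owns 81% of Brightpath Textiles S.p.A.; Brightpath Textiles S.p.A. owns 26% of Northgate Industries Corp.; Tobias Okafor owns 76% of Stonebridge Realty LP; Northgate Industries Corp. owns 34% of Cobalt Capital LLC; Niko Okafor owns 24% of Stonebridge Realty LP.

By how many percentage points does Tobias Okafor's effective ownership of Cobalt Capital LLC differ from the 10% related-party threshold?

By spousal attribution (R1), Tobias Okafor is treated as also owning Niko Okafor's interest in Stonebridge Realty LP, giving 76% + 24% = 100%.
Chain via Stonebridge Realty LP → Brightpath Textiles S.p.A. → Northgate Industries Corp. (R2): 100% × 81% × 26% × 34% = 7.1604% of Cobalt Capital LLC.
7.1604% falls short of the 10% threshold by 2.8396 percentage points.

2.8396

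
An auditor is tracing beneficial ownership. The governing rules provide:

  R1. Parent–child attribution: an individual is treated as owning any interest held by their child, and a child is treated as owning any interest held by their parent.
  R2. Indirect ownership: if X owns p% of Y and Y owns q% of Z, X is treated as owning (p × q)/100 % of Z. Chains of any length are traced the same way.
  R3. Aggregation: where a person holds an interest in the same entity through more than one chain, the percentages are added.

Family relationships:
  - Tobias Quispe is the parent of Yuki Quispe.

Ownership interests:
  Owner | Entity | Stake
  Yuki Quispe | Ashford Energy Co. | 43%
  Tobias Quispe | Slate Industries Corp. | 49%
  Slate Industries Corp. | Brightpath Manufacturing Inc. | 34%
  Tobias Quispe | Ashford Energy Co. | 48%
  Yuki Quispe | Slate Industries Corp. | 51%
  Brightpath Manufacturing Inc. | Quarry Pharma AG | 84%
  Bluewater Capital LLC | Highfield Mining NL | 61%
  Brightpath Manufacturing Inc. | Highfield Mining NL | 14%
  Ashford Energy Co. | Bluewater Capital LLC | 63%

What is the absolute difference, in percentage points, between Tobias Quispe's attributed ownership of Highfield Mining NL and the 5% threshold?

34.7313

By parent–child attribution (R1), Tobias Quispe is treated as also owning Yuki Quispe's interest in Slate Industries Corp, giving 49% + 51% = 100%.
By parent–child attribution (R1), Tobias Quispe is treated as also owning Yuki Quispe's interest in Ashford Energy Co, giving 48% + 43% = 91%.
Chain via Slate Industries Corp. → Brightpath Manufacturing Inc. (R2): 100% × 34% × 14% = 4.76% of Highfield Mining NL.
Chain via Ashford Energy Co. → Bluewater Capital LLC (R2): 91% × 63% × 61% = 34.9713% of Highfield Mining NL.
Aggregating (R3): 4.76% + 34.9713% = 39.7313%.
39.7313% exceeds the 5% threshold by 34.7313 percentage points.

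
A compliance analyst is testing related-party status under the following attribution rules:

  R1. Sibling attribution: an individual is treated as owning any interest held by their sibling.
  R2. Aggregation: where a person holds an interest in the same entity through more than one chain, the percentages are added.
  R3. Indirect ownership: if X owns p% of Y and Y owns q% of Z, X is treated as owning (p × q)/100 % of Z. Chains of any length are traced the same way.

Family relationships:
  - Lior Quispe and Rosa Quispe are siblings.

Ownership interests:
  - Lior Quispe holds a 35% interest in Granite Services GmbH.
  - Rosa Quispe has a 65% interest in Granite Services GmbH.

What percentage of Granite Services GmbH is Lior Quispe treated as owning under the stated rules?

By sibling attribution (R1), Lior Quispe is treated as also owning Rosa Quispe's interest in Granite Services GmbH, giving 35% + 65% = 100%.
Direct interest in Granite Services GmbH: 100%.

100%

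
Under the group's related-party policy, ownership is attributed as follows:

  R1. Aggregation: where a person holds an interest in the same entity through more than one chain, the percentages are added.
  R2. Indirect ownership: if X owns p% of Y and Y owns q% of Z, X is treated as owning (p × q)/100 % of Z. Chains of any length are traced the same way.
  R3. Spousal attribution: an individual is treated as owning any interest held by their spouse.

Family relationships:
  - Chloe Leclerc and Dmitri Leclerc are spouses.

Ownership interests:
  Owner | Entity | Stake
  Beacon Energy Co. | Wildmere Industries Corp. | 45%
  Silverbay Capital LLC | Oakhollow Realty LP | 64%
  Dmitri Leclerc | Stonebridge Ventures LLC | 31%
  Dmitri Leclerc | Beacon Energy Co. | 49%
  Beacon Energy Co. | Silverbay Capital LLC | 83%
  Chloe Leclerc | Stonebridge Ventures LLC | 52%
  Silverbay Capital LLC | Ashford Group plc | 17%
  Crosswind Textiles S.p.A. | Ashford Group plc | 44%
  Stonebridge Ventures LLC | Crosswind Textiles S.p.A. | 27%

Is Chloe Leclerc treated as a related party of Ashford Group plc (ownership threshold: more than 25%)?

By spousal attribution (R3), Chloe Leclerc is treated as also owning Dmitri Leclerc's interest in Stonebridge Ventures LLC, giving 52% + 31% = 83%.
By spousal attribution (R3), Chloe Leclerc is treated as owning Dmitri Leclerc's 49% interest in Beacon Energy Co.
Chain via Stonebridge Ventures LLC → Crosswind Textiles S.p.A. (R2): 83% × 27% × 44% = 9.8604% of Ashford Group plc.
Chain via Beacon Energy Co. → Silverbay Capital LLC (R2): 49% × 83% × 17% = 6.9139% of Ashford Group plc.
Aggregating (R1): 9.8604% + 6.9139% = 16.7743%.
16.7743% does not exceed the 25% threshold, so Chloe is not a related party to Ashford Group plc.

No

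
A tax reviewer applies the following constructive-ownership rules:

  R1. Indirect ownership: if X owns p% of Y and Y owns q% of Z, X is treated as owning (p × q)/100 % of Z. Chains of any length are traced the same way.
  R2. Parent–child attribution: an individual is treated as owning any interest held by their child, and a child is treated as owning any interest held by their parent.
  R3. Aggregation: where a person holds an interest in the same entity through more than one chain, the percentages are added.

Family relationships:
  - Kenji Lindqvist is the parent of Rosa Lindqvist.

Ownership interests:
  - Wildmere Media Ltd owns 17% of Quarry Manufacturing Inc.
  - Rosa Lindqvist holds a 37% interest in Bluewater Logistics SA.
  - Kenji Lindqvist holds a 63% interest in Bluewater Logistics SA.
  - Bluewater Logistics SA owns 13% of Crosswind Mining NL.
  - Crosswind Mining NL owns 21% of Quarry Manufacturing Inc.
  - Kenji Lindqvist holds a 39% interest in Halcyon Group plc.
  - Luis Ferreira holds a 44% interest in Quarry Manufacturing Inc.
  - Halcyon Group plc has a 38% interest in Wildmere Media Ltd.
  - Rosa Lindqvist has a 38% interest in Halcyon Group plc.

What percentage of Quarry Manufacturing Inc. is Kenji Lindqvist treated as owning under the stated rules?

7.7042%

By parent–child attribution (R2), Kenji Lindqvist is treated as also owning Rosa Lindqvist's interest in Bluewater Logistics SA, giving 63% + 37% = 100%.
By parent–child attribution (R2), Kenji Lindqvist is treated as also owning Rosa Lindqvist's interest in Halcyon Group plc, giving 39% + 38% = 77%.
Chain via Bluewater Logistics SA → Crosswind Mining NL (R1): 100% × 13% × 21% = 2.73% of Quarry Manufacturing Inc.
Chain via Halcyon Group plc → Wildmere Media Ltd (R1): 77% × 38% × 17% = 4.9742% of Quarry Manufacturing Inc.
Aggregating (R3): 2.73% + 4.9742% = 7.7042%.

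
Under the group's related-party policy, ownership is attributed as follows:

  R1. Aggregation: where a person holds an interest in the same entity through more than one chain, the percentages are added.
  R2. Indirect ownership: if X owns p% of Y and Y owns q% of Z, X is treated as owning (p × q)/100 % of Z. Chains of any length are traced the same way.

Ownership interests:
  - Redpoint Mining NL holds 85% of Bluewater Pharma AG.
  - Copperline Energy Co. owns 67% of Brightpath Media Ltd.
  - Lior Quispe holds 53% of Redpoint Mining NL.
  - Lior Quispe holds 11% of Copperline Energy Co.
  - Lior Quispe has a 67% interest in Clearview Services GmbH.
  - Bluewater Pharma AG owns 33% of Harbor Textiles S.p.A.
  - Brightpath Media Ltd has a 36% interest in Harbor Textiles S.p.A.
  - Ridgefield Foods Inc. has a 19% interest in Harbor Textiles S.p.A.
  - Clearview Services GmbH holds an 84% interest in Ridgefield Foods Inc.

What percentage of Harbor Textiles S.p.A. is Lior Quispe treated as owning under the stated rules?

Chain via Redpoint Mining NL → Bluewater Pharma AG (R2): 53% × 85% × 33% = 14.8665% of Harbor Textiles S.p.A.
Chain via Clearview Services GmbH → Ridgefield Foods Inc. (R2): 67% × 84% × 19% = 10.6932% of Harbor Textiles S.p.A.
Chain via Copperline Energy Co. → Brightpath Media Ltd (R2): 11% × 67% × 36% = 2.6532% of Harbor Textiles S.p.A.
Aggregating (R1): 14.8665% + 10.6932% + 2.6532% = 28.2129%.

28.2129%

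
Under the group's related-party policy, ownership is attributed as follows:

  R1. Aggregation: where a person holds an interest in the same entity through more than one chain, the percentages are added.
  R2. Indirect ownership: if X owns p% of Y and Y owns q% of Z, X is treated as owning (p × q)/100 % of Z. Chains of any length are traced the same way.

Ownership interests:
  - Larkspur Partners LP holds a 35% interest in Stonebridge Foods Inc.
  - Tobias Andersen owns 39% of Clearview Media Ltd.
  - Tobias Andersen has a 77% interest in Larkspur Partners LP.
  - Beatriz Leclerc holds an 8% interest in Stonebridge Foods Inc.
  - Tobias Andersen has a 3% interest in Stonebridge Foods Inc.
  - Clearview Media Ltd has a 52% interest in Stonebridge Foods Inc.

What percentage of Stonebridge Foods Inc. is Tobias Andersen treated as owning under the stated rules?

50.23%

Chain via Clearview Media Ltd (R2): 39% × 52% = 20.28% of Stonebridge Foods Inc.
Chain via Larkspur Partners LP (R2): 77% × 35% = 26.95% of Stonebridge Foods Inc.
Direct interest in Stonebridge Foods Inc: 3%.
Aggregating (R1): 20.28% + 26.95% + 3% = 50.23%.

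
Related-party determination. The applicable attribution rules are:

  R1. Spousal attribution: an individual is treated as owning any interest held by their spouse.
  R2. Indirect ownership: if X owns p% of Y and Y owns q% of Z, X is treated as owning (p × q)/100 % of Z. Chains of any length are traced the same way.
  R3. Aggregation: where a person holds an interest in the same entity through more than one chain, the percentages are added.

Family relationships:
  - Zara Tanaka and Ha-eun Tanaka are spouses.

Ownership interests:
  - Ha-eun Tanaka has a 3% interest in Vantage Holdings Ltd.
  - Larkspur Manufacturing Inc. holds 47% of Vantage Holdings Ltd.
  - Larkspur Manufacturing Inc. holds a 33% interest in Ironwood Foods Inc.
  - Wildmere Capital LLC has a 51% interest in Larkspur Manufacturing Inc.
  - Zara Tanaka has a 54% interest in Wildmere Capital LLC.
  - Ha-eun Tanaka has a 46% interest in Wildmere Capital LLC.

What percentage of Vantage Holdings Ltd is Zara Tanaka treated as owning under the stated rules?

26.97%

By spousal attribution (R1), Zara Tanaka is treated as also owning Ha-eun Tanaka's interest in Wildmere Capital LLC, giving 54% + 46% = 100%.
By spousal attribution (R1), Zara Tanaka is treated as owning Ha-eun Tanaka's 3% interest in Vantage Holdings Ltd.
Chain via Wildmere Capital LLC → Larkspur Manufacturing Inc. (R2): 100% × 51% × 47% = 23.97% of Vantage Holdings Ltd.
Direct interest in Vantage Holdings Ltd: 3%.
Aggregating (R3): 23.97% + 3% = 26.97%.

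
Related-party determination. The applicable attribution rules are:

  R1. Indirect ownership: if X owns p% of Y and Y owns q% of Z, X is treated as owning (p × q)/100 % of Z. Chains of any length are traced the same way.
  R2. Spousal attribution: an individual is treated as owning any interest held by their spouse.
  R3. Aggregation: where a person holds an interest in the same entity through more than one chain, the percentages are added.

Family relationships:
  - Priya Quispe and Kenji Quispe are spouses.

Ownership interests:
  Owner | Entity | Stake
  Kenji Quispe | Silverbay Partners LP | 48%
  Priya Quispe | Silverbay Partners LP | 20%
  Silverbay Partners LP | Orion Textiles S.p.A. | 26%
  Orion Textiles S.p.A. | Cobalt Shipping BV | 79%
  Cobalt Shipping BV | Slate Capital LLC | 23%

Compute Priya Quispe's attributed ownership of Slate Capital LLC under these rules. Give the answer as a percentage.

By spousal attribution (R2), Priya Quispe is treated as also owning Kenji Quispe's interest in Silverbay Partners LP, giving 20% + 48% = 68%.
Chain via Silverbay Partners LP → Orion Textiles S.p.A. → Cobalt Shipping BV (R1): 68% × 26% × 79% × 23% = 3.212456% of Slate Capital LLC.

3.212456%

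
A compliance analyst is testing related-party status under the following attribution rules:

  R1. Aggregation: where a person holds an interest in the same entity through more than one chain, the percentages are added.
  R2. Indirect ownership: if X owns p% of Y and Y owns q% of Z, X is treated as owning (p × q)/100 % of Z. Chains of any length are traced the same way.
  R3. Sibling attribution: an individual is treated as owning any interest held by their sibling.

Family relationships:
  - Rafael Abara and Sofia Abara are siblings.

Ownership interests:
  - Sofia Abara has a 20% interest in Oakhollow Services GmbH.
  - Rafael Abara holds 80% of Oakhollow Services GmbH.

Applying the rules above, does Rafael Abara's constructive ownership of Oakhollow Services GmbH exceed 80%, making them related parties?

Yes

By sibling attribution (R3), Rafael Abara is treated as also owning Sofia Abara's interest in Oakhollow Services GmbH, giving 80% + 20% = 100%.
Direct interest in Oakhollow Services GmbH: 100%.
100% exceeds the 80% threshold, so Rafael is a related party to Oakhollow Services GmbH.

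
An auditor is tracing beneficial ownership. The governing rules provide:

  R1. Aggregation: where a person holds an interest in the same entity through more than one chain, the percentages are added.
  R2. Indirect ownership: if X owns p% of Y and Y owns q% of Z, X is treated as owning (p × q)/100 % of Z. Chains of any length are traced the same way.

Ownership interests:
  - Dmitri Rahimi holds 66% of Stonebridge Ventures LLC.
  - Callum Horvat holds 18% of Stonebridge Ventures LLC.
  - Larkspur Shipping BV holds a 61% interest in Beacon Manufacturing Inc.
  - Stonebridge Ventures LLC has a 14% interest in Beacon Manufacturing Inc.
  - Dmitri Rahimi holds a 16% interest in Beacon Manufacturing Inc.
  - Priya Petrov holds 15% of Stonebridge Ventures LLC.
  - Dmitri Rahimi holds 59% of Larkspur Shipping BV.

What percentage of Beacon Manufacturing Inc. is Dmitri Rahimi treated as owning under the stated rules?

Chain via Larkspur Shipping BV (R2): 59% × 61% = 35.99% of Beacon Manufacturing Inc.
Chain via Stonebridge Ventures LLC (R2): 66% × 14% = 9.24% of Beacon Manufacturing Inc.
Direct interest in Beacon Manufacturing Inc: 16%.
Aggregating (R1): 35.99% + 9.24% + 16% = 61.23%.

61.23%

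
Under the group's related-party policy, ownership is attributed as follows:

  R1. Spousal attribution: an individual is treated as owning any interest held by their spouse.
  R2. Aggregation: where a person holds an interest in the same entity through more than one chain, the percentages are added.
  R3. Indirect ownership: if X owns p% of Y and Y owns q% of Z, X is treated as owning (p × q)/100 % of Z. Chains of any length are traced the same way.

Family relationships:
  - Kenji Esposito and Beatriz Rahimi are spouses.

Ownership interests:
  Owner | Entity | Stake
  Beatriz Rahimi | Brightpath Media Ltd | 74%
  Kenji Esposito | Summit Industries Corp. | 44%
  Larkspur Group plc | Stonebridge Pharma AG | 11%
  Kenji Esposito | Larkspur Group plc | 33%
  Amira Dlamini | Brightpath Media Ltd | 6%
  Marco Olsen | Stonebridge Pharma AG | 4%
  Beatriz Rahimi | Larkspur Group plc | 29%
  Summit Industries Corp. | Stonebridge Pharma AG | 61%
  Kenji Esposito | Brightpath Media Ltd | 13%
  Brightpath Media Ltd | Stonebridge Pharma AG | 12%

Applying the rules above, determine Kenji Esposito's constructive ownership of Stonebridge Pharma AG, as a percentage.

By spousal attribution (R1), Kenji Esposito is treated as also owning Beatriz Rahimi's interest in Larkspur Group plc, giving 33% + 29% = 62%.
By spousal attribution (R1), Kenji Esposito is treated as also owning Beatriz Rahimi's interest in Brightpath Media Ltd, giving 13% + 74% = 87%.
Chain via Larkspur Group plc (R3): 62% × 11% = 6.82% of Stonebridge Pharma AG.
Chain via Brightpath Media Ltd (R3): 87% × 12% = 10.44% of Stonebridge Pharma AG.
Chain via Summit Industries Corp. (R3): 44% × 61% = 26.84% of Stonebridge Pharma AG.
Aggregating (R2): 6.82% + 10.44% + 26.84% = 44.1%.

44.1%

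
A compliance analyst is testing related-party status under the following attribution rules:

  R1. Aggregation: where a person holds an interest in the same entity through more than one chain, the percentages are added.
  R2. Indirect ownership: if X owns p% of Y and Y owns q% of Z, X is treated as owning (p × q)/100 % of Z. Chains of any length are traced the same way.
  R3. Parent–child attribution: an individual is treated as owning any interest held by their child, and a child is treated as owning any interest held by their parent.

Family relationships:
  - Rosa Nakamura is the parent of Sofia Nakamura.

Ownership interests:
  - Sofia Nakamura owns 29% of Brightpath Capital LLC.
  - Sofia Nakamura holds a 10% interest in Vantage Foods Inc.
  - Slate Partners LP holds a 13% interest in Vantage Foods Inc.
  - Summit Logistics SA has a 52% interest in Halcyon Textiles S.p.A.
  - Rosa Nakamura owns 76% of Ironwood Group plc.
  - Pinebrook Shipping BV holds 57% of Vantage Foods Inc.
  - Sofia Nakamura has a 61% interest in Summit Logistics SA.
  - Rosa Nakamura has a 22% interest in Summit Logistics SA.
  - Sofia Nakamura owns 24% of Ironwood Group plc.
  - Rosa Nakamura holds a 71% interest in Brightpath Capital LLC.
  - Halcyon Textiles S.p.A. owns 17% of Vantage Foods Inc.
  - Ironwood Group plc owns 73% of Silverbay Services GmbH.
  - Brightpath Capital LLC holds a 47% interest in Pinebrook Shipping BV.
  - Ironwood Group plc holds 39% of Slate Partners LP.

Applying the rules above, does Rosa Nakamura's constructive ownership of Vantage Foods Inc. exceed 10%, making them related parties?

By parent–child attribution (R3), Rosa Nakamura is treated as also owning Sofia Nakamura's interest in Ironwood Group plc, giving 76% + 24% = 100%.
By parent–child attribution (R3), Rosa Nakamura is treated as also owning Sofia Nakamura's interest in Summit Logistics SA, giving 22% + 61% = 83%.
By parent–child attribution (R3), Rosa Nakamura is treated as also owning Sofia Nakamura's interest in Brightpath Capital LLC, giving 71% + 29% = 100%.
By parent–child attribution (R3), Rosa Nakamura is treated as owning Sofia Nakamura's 10% interest in Vantage Foods Inc.
Chain via Ironwood Group plc → Slate Partners LP (R2): 100% × 39% × 13% = 5.07% of Vantage Foods Inc.
Chain via Summit Logistics SA → Halcyon Textiles S.p.A. (R2): 83% × 52% × 17% = 7.3372% of Vantage Foods Inc.
Chain via Brightpath Capital LLC → Pinebrook Shipping BV (R2): 100% × 47% × 57% = 26.79% of Vantage Foods Inc.
Direct interest in Vantage Foods Inc: 10%.
Aggregating (R1): 5.07% + 7.3372% + 26.79% + 10% = 49.1972%.
49.1972% exceeds the 10% threshold, so Rosa is a related party to Vantage Foods Inc.

Yes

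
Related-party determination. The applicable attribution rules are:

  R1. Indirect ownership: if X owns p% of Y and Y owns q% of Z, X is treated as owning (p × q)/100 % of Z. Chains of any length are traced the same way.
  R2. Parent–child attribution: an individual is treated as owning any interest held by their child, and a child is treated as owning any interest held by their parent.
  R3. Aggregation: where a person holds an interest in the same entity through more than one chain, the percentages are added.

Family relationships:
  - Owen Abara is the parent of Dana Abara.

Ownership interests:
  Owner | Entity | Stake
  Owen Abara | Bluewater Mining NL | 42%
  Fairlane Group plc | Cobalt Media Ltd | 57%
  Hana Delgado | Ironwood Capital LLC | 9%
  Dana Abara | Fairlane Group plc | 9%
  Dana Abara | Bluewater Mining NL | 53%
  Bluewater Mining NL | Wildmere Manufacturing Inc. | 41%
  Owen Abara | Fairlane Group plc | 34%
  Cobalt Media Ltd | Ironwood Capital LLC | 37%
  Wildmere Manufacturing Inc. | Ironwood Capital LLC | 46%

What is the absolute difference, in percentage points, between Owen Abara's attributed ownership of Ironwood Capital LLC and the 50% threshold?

23.0143

By parent–child attribution (R2), Owen Abara is treated as also owning Dana Abara's interest in Bluewater Mining NL, giving 42% + 53% = 95%.
By parent–child attribution (R2), Owen Abara is treated as also owning Dana Abara's interest in Fairlane Group plc, giving 34% + 9% = 43%.
Chain via Bluewater Mining NL → Wildmere Manufacturing Inc. (R1): 95% × 41% × 46% = 17.917% of Ironwood Capital LLC.
Chain via Fairlane Group plc → Cobalt Media Ltd (R1): 43% × 57% × 37% = 9.0687% of Ironwood Capital LLC.
Aggregating (R3): 17.917% + 9.0687% = 26.9857%.
26.9857% falls short of the 50% threshold by 23.0143 percentage points.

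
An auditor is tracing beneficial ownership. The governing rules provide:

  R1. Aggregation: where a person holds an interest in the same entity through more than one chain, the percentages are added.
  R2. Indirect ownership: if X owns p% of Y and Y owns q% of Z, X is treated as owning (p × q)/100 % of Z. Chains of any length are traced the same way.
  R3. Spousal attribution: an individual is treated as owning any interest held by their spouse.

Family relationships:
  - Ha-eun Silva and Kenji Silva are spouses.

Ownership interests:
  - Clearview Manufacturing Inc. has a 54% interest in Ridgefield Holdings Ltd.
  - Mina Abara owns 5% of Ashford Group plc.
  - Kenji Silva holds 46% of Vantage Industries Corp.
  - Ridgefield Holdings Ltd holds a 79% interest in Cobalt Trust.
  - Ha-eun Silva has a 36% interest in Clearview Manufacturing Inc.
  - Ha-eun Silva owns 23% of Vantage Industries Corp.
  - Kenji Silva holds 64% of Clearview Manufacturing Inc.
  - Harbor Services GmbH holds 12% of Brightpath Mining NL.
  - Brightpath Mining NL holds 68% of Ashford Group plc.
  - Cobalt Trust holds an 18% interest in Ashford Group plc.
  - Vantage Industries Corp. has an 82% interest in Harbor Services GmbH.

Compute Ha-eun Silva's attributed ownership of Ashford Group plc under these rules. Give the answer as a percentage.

By spousal attribution (R3), Ha-eun Silva is treated as also owning Kenji Silva's interest in Clearview Manufacturing Inc, giving 36% + 64% = 100%.
By spousal attribution (R3), Ha-eun Silva is treated as also owning Kenji Silva's interest in Vantage Industries Corp, giving 23% + 46% = 69%.
Chain via Clearview Manufacturing Inc. → Ridgefield Holdings Ltd → Cobalt Trust (R2): 100% × 54% × 79% × 18% = 7.6788% of Ashford Group plc.
Chain via Vantage Industries Corp. → Harbor Services GmbH → Brightpath Mining NL (R2): 69% × 82% × 12% × 68% = 4.616928% of Ashford Group plc.
Aggregating (R1): 7.6788% + 4.616928% = 12.295728%.

12.295728%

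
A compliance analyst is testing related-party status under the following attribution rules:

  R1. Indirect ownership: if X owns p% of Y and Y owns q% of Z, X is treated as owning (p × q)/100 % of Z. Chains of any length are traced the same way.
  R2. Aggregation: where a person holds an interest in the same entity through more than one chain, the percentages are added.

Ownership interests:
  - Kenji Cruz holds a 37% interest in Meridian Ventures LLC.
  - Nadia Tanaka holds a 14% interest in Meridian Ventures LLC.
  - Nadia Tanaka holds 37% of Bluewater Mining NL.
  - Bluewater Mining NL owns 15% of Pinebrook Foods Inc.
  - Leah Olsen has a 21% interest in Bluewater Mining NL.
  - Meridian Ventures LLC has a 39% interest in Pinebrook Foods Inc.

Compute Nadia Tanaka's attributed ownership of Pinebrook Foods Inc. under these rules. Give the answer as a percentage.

11.01%

Chain via Meridian Ventures LLC (R1): 14% × 39% = 5.46% of Pinebrook Foods Inc.
Chain via Bluewater Mining NL (R1): 37% × 15% = 5.55% of Pinebrook Foods Inc.
Aggregating (R2): 5.46% + 5.55% = 11.01%.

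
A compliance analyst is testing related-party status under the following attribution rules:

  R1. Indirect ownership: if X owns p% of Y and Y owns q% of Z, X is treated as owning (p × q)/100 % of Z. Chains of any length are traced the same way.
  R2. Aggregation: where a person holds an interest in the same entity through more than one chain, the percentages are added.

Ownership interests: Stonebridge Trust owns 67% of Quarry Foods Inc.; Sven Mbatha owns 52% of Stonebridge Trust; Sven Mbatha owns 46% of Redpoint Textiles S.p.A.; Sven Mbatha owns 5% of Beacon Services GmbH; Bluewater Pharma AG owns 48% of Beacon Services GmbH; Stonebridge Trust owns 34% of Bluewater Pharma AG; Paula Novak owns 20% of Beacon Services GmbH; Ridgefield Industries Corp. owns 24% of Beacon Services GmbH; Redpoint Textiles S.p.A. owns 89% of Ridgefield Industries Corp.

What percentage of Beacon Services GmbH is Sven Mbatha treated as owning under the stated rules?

Chain via Redpoint Textiles S.p.A. → Ridgefield Industries Corp. (R1): 46% × 89% × 24% = 9.8256% of Beacon Services GmbH.
Chain via Stonebridge Trust → Bluewater Pharma AG (R1): 52% × 34% × 48% = 8.4864% of Beacon Services GmbH.
Direct interest in Beacon Services GmbH: 5%.
Aggregating (R2): 9.8256% + 8.4864% + 5% = 23.312%.

23.312%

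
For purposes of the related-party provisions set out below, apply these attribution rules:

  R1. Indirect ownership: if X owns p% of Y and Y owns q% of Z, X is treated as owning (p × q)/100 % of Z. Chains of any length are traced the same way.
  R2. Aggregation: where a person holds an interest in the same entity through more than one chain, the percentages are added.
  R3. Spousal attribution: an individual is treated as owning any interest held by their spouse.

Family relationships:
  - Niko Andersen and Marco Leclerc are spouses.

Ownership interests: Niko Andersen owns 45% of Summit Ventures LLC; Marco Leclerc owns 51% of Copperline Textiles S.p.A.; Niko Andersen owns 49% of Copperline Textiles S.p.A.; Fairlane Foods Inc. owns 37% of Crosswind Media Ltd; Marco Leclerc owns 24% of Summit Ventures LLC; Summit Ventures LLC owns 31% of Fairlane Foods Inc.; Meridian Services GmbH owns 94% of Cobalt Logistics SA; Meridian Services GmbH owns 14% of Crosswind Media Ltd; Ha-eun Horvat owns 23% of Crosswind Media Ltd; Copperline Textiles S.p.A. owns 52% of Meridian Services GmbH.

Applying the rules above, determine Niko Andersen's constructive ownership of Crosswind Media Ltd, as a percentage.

15.1943%

By spousal attribution (R3), Niko Andersen is treated as also owning Marco Leclerc's interest in Copperline Textiles S.p.A, giving 49% + 51% = 100%.
By spousal attribution (R3), Niko Andersen is treated as also owning Marco Leclerc's interest in Summit Ventures LLC, giving 45% + 24% = 69%.
Chain via Copperline Textiles S.p.A. → Meridian Services GmbH (R1): 100% × 52% × 14% = 7.28% of Crosswind Media Ltd.
Chain via Summit Ventures LLC → Fairlane Foods Inc. (R1): 69% × 31% × 37% = 7.9143% of Crosswind Media Ltd.
Aggregating (R2): 7.28% + 7.9143% = 15.1943%.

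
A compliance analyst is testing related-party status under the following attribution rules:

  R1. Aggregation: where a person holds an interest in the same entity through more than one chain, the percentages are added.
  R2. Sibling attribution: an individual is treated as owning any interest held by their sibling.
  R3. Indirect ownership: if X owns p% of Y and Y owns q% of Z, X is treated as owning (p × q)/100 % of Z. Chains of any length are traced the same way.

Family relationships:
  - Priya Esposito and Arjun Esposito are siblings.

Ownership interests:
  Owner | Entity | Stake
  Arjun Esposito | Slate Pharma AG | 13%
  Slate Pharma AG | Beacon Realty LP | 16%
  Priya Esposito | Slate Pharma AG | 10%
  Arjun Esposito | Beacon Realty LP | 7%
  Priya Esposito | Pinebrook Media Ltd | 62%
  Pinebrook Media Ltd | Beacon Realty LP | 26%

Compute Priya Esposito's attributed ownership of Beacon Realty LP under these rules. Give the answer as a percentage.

26.8%

By sibling attribution (R2), Priya Esposito is treated as also owning Arjun Esposito's interest in Slate Pharma AG, giving 10% + 13% = 23%.
By sibling attribution (R2), Priya Esposito is treated as owning Arjun Esposito's 7% interest in Beacon Realty LP.
Chain via Slate Pharma AG (R3): 23% × 16% = 3.68% of Beacon Realty LP.
Chain via Pinebrook Media Ltd (R3): 62% × 26% = 16.12% of Beacon Realty LP.
Direct interest in Beacon Realty LP: 7%.
Aggregating (R1): 3.68% + 16.12% + 7% = 26.8%.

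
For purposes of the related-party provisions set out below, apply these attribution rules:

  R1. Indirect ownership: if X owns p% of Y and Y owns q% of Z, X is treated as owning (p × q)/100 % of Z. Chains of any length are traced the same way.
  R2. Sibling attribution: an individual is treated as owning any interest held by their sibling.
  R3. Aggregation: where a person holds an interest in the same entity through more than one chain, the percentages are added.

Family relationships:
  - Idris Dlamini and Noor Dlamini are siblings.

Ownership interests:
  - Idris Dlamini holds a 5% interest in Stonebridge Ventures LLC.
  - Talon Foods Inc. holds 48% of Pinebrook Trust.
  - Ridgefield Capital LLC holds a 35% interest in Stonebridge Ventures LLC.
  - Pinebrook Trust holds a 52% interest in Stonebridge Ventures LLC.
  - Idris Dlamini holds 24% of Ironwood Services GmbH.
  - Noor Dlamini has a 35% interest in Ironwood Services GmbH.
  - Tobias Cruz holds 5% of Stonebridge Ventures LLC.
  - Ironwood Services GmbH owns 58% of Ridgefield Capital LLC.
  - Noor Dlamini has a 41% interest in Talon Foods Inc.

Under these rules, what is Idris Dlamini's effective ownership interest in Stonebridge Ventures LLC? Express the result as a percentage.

By sibling attribution (R2), Idris Dlamini is treated as also owning Noor Dlamini's interest in Ironwood Services GmbH, giving 24% + 35% = 59%.
By sibling attribution (R2), Idris Dlamini is treated as owning Noor Dlamini's 41% interest in Talon Foods Inc.
Chain via Ironwood Services GmbH → Ridgefield Capital LLC (R1): 59% × 58% × 35% = 11.977% of Stonebridge Ventures LLC.
Direct interest in Stonebridge Ventures LLC: 5%.
Chain via Talon Foods Inc. → Pinebrook Trust (R1): 41% × 48% × 52% = 10.2336% of Stonebridge Ventures LLC.
Aggregating (R3): 11.977% + 5% + 10.2336% = 27.2106%.

27.2106%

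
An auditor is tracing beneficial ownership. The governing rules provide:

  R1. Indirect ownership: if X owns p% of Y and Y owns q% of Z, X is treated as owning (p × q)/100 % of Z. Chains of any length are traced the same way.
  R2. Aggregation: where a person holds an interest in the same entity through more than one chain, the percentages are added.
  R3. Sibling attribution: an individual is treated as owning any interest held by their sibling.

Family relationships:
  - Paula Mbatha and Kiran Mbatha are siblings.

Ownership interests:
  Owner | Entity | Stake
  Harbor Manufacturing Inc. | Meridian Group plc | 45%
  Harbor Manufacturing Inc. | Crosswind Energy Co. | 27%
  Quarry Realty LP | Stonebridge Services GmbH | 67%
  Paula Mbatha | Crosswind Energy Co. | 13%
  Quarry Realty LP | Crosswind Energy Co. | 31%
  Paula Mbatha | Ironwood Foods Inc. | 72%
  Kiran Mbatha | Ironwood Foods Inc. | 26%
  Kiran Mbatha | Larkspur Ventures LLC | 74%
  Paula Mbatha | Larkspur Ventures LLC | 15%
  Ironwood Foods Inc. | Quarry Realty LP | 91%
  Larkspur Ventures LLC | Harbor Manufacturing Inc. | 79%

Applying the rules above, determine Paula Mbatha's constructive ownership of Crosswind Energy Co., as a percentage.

By sibling attribution (R3), Paula Mbatha is treated as also owning Kiran Mbatha's interest in Ironwood Foods Inc, giving 72% + 26% = 98%.
By sibling attribution (R3), Paula Mbatha is treated as also owning Kiran Mbatha's interest in Larkspur Ventures LLC, giving 15% + 74% = 89%.
Chain via Ironwood Foods Inc. → Quarry Realty LP (R1): 98% × 91% × 31% = 27.6458% of Crosswind Energy Co.
Chain via Larkspur Ventures LLC → Harbor Manufacturing Inc. (R1): 89% × 79% × 27% = 18.9837% of Crosswind Energy Co.
Direct interest in Crosswind Energy Co: 13%.
Aggregating (R2): 27.6458% + 18.9837% + 13% = 59.6295%.

59.6295%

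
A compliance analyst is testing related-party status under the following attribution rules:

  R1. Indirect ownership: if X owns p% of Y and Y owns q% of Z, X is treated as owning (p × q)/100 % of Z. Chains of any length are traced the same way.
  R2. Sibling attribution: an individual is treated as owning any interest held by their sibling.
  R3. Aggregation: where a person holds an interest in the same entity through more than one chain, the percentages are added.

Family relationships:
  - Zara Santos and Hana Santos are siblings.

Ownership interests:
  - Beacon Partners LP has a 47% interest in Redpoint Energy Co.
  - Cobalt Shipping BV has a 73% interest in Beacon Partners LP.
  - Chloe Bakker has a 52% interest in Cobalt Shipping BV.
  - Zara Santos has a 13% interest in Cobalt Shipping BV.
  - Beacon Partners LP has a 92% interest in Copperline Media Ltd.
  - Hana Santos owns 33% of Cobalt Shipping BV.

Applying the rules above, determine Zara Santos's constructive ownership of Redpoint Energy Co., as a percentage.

By sibling attribution (R2), Zara Santos is treated as also owning Hana Santos's interest in Cobalt Shipping BV, giving 13% + 33% = 46%.
Chain via Cobalt Shipping BV → Beacon Partners LP (R1): 46% × 73% × 47% = 15.7826% of Redpoint Energy Co.

15.7826%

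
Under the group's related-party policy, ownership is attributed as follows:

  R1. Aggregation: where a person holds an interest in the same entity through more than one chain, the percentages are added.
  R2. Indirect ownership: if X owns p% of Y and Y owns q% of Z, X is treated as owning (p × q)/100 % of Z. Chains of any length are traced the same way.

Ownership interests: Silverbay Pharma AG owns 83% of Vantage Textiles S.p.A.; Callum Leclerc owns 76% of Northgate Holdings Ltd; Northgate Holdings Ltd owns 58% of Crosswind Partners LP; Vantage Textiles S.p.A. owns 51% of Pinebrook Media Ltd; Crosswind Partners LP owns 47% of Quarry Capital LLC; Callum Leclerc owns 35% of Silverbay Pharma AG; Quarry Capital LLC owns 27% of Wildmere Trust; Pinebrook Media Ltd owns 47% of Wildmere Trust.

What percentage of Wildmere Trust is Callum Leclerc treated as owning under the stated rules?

Chain via Northgate Holdings Ltd → Crosswind Partners LP → Quarry Capital LLC (R2): 76% × 58% × 47% × 27% = 5.593752% of Wildmere Trust.
Chain via Silverbay Pharma AG → Vantage Textiles S.p.A. → Pinebrook Media Ltd (R2): 35% × 83% × 51% × 47% = 6.963285% of Wildmere Trust.
Aggregating (R1): 5.593752% + 6.963285% = 12.557037%.

12.557037%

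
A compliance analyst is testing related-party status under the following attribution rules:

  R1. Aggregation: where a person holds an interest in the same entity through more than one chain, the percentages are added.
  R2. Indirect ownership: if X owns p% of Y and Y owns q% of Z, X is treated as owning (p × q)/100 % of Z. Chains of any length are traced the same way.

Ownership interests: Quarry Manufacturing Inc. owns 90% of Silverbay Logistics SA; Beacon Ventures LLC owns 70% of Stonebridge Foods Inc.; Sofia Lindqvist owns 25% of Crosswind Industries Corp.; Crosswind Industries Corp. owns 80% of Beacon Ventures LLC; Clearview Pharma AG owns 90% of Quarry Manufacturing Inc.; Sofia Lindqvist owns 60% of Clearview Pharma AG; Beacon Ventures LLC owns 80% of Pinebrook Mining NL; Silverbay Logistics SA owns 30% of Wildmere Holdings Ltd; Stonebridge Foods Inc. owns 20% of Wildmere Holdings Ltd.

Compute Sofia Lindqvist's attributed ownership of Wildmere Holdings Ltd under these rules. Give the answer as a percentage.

Chain via Crosswind Industries Corp. → Beacon Ventures LLC → Stonebridge Foods Inc. (R2): 25% × 80% × 70% × 20% = 2.8% of Wildmere Holdings Ltd.
Chain via Clearview Pharma AG → Quarry Manufacturing Inc. → Silverbay Logistics SA (R2): 60% × 90% × 90% × 30% = 14.58% of Wildmere Holdings Ltd.
Aggregating (R1): 2.8% + 14.58% = 17.38%.

17.38%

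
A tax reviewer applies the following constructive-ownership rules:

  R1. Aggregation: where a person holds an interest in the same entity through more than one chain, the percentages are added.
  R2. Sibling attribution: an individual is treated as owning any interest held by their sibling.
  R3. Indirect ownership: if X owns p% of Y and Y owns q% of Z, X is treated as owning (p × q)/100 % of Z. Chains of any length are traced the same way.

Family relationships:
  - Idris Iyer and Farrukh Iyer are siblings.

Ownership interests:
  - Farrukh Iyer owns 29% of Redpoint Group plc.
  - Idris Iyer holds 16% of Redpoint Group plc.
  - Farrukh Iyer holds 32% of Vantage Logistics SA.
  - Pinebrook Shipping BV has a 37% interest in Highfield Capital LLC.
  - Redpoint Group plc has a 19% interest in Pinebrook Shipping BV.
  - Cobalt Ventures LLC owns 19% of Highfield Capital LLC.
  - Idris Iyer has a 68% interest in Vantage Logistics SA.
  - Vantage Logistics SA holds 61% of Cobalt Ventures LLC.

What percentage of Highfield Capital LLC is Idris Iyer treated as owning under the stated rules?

14.7535%

By sibling attribution (R2), Idris Iyer is treated as also owning Farrukh Iyer's interest in Vantage Logistics SA, giving 68% + 32% = 100%.
By sibling attribution (R2), Idris Iyer is treated as also owning Farrukh Iyer's interest in Redpoint Group plc, giving 16% + 29% = 45%.
Chain via Vantage Logistics SA → Cobalt Ventures LLC (R3): 100% × 61% × 19% = 11.59% of Highfield Capital LLC.
Chain via Redpoint Group plc → Pinebrook Shipping BV (R3): 45% × 19% × 37% = 3.1635% of Highfield Capital LLC.
Aggregating (R1): 11.59% + 3.1635% = 14.7535%.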